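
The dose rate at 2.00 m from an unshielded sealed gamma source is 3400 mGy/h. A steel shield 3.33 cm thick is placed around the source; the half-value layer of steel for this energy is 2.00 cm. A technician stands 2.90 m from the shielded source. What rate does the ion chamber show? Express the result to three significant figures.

Distance alone: (2.00/2.90)² = 0.4756, so 3400 × 0.4756 = 1617 mGy/h.
Shield: 3.33/2.00 = 1.665 half-value layers → attenuation 2^(−1.665) = 0.3153.
Combined: 1617 × 0.3153 = 509.8 mGy/h.

510 mGy/h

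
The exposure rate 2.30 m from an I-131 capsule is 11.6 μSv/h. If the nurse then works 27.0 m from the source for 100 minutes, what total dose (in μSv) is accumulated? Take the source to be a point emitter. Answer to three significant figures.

0.140 μSv

By the inverse-square law, rate at 27.0 m:
(2.30/27.0)² = 0.007257, so 11.6 × 0.007257 = 0.08418 μSv/h.
Dose = rate × time = 0.08418 μSv/h × 1.667 h = 0.1403 μSv.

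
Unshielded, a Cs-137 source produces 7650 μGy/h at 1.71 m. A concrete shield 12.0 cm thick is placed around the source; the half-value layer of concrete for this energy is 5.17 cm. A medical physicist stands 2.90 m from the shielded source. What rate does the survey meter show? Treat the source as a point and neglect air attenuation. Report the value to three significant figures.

532 μGy/h

Distance alone: 7650 × (1.71/2.90)² = 7650 × 0.3477 = 2660 μGy/h.
Shield: 12.0/5.17 = 2.321 half-value layers → attenuation 2^(−2.321) = 0.2001.
Combined: 2660 × 0.2001 = 532.3 μGy/h.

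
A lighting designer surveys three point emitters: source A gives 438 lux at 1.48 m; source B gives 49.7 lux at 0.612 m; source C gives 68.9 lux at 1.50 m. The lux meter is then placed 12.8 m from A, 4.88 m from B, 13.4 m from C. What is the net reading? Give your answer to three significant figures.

Each source contributes Iᵢ·(dᵢ/rᵢ)²; contributions add.
A: 438 × (1.48/12.8)² = 5.856 lux
B: 49.7 × (0.612/4.88)² = 0.7817 lux
C: 68.9 × (1.50/13.4)² = 0.8634 lux
Total = 5.856 + 0.7817 + 0.8634 = 7.501 lux.

7.50 lux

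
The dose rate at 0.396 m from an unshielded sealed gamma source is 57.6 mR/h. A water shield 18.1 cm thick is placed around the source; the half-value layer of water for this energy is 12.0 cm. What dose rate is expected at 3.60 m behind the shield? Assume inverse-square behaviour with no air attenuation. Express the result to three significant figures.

Distance alone: (0.396/3.60)² = 0.01210, so 57.6 × 0.01210 = 0.6970 mR/h.
Shield: 18.1/12.0 = 1.508 half-value layers → attenuation 2^(−1.508) = 0.3516.
Combined: 0.6970 × 0.3516 = 0.2451 mR/h.

0.245 mR/h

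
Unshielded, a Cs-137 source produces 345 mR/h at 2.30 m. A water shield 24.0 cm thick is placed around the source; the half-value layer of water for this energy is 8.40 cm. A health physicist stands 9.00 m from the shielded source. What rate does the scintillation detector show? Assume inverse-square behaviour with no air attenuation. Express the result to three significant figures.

3.11 mR/h

Distance alone: 345 × (2.30/9.00)² = 345 × 0.06531 = 22.53 mR/h.
Shield: 24.0/8.40 = 2.857 half-value layers → attenuation 2^(−2.857) = 0.1380.
Combined: 22.53 × 0.1380 = 3.109 mR/h.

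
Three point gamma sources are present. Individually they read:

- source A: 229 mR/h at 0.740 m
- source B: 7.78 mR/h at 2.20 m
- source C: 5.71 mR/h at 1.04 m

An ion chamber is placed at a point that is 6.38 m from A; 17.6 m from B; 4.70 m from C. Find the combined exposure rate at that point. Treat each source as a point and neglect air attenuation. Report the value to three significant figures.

3.48 mR/h

By superposition, sum each source's inverse-square contribution:
A: 229 × (0.740/6.38)² = 3.081 mR/h
B: 7.78 × (2.20/17.6)² = 0.1216 mR/h
C: 5.71 × (1.04/4.70)² = 0.2796 mR/h
Total = 3.081 + 0.1216 + 0.2796 = 3.482 mR/h.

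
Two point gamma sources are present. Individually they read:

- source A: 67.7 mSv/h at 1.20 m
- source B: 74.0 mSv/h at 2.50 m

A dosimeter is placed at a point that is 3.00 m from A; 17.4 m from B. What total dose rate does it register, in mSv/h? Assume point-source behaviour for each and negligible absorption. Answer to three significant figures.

By superposition, sum each source's inverse-square contribution:
A: 67.7 × (1.20/3.00)² = 10.83 mSv/h
B: 74.0 × (2.50/17.4)² = 1.528 mSv/h
Total = 10.83 + 1.528 = 12.36 mSv/h.

12.4 mSv/h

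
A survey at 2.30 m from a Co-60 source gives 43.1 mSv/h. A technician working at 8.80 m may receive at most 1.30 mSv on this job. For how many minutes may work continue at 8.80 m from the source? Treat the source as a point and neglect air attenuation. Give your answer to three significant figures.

26.5 min

Intensity scales as (d₁/d₂)², so rate at 8.80 m:
(2.30/8.80)² = 0.06831, so 43.1 × 0.06831 = 2.944 mSv/h.
Stay time = 1.30 mSv ÷ 2.944 mSv/h = 0.4416 h = 26.50 min.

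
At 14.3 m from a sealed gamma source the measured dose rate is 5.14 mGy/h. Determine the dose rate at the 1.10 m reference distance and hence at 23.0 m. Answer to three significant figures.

869 mGy/h; 1.99 mGy/h

By the inverse-square law,
At 1.10 m: (14.3/1.10)² = 169.0, so 5.14 × 169.0 = 868.7 mGy/h
At 23.0 m: 868.7 × (1.10/23.0)² = 868.7 × 0.002287 = 1.987 mGy/h.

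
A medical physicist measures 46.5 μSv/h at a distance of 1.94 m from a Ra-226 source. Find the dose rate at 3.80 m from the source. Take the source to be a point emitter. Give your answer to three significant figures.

12.1 μSv/h

Applying the 1/r² law, the rate at 3.80 m is
(1.94/3.80)² = 0.2606, so 46.5 × 0.2606 = 12.12 μSv/h.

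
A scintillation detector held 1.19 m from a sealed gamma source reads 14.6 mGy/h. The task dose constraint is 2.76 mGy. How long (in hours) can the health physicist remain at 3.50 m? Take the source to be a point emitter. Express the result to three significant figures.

1.64 h

Intensity scales as (d₁/d₂)², so rate at 3.50 m:
(1.19/3.50)² = 0.1156, so 14.6 × 0.1156 = 1.688 mGy/h.
Stay time = 2.76 mGy ÷ 1.688 mGy/h = 1.635 h.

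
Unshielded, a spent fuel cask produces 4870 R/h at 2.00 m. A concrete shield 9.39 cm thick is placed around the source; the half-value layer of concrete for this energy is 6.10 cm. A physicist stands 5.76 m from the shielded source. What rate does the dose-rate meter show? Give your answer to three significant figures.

202 R/h

Distance alone: 4870 × (2.00/5.76)² = 4870 × 0.1206 = 587.3 R/h.
Shield: 9.39/6.10 = 1.539 half-value layers → attenuation 2^(−1.539) = 0.3441.
Combined: 587.3 × 0.3441 = 202.1 R/h.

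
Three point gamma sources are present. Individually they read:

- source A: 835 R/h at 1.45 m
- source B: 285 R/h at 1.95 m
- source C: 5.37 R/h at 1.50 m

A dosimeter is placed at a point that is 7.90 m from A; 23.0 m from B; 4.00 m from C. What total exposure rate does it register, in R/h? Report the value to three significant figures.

30.9 R/h

Each source contributes Iᵢ·(dᵢ/rᵢ)²; contributions add.
A: 835 × (1.45/7.90)² = 28.13 R/h
B: 285 × (1.95/23.0)² = 2.049 R/h
C: 5.37 × (1.50/4.00)² = 0.7552 R/h
Total = 28.13 + 2.049 + 0.7552 = 30.93 R/h.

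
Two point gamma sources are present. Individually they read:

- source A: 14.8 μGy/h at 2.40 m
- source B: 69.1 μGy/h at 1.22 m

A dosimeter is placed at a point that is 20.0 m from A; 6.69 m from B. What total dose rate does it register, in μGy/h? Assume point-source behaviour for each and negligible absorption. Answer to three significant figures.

2.51 μGy/h

By superposition, sum each source's inverse-square contribution:
A: 14.8 × (2.40/20.0)² = 0.2131 μGy/h
B: 69.1 × (1.22/6.69)² = 2.298 μGy/h
Total = 0.2131 + 2.298 = 2.511 μGy/h.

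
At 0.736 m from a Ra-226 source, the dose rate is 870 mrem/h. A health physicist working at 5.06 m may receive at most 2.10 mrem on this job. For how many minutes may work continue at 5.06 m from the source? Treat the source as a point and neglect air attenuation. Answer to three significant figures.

Since intensity falls as 1/r², rate at 5.06 m:
870 × (0.736/5.06)² = 870 × 0.02116 = 18.41 mrem/h.
Stay time = 2.10 mrem ÷ 18.41 mrem/h = 0.1141 h = 6.846 min.

6.85 min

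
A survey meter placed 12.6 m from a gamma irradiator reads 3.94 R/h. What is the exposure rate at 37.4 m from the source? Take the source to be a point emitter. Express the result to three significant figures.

0.447 R/h

By the inverse-square law, scaling from 12.6 m to 37.4 m:
(12.6/37.4)² = 0.1135, so 3.94 × 0.1135 = 0.4472 R/h.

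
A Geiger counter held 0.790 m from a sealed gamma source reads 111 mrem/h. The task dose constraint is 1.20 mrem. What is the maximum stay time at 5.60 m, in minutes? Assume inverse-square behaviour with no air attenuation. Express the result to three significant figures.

32.6 min

Intensity scales as (d₁/d₂)², so rate at 5.60 m:
111 × (0.790/5.60)² = 111 × 0.01990 = 2.209 mrem/h.
Stay time = 1.20 mrem ÷ 2.209 mrem/h = 0.5432 h = 32.59 min.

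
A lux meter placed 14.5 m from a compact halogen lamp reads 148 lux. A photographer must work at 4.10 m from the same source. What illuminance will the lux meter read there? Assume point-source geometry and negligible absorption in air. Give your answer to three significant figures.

1850 lux

Using I₁d₁² = I₂d₂², scaling from 14.5 m to 4.10 m:
(14.5/4.10)² = 12.51, so 148 × 12.51 = 1851 lux.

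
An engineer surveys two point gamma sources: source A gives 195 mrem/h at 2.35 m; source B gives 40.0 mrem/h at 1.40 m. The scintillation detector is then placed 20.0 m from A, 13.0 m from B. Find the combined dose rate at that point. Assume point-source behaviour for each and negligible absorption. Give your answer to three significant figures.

3.16 mrem/h

Each source contributes Iᵢ·(dᵢ/rᵢ)²; contributions add.
A: 195 × (2.35/20.0)² = 2.692 mrem/h
B: 40.0 × (1.40/13.0)² = 0.4639 mrem/h
Total = 2.692 + 0.4639 = 3.156 mrem/h.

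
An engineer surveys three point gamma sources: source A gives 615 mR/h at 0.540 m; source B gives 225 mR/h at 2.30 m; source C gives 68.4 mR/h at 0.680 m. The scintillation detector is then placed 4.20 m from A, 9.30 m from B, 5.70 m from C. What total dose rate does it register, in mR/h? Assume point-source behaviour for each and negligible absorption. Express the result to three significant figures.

24.9 mR/h

By superposition, sum each source's inverse-square contribution:
A: 615 × (0.540/4.20)² = 10.17 mR/h
B: 225 × (2.30/9.30)² = 13.76 mR/h
C: 68.4 × (0.680/5.70)² = 0.9735 mR/h
Total = 10.17 + 13.76 + 0.9735 = 24.90 mR/h.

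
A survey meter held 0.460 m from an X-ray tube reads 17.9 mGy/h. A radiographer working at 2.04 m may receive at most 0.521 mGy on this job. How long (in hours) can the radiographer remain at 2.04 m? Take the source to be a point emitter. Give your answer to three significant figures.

By the inverse-square law, rate at 2.04 m:
17.9 × (0.460/2.04)² = 17.9 × 0.05085 = 0.9102 mGy/h.
Stay time = 0.521 mGy ÷ 0.9102 mGy/h = 0.5724 h.

0.572 h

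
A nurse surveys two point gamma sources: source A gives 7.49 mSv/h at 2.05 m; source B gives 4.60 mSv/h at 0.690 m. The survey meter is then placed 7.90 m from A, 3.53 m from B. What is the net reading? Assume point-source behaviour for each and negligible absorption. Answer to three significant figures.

By superposition, sum each source's inverse-square contribution:
A: 7.49 × (2.05/7.90)² = 0.5044 mSv/h
B: 4.60 × (0.690/3.53)² = 0.1758 mSv/h
Total = 0.5044 + 0.1758 = 0.6802 mSv/h.

0.680 mSv/h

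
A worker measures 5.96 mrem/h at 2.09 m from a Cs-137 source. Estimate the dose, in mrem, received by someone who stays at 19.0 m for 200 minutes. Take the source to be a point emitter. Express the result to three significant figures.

Applying the 1/r² law, rate at 19.0 m:
5.96 × (2.09/19.0)² = 5.96 × 0.01210 = 0.07212 mrem/h.
Dose = rate × time = 0.07212 mrem/h × 3.333 h = 0.2404 mrem.

0.240 mrem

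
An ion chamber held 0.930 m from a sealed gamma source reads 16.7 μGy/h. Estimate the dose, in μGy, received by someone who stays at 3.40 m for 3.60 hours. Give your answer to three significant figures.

Using I₁d₁² = I₂d₂², rate at 3.40 m:
(0.930/3.40)² = 0.07482, so 16.7 × 0.07482 = 1.249 μGy/h.
Dose = rate × time = 1.249 μGy/h × 3.600 h = 4.496 μGy.

4.50 μGy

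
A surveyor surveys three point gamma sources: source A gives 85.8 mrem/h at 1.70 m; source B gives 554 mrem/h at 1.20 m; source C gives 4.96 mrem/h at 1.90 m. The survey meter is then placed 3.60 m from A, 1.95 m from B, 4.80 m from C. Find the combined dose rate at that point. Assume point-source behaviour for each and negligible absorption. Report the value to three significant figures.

230 mrem/h

Each source contributes Iᵢ·(dᵢ/rᵢ)²; contributions add.
A: 85.8 × (1.70/3.60)² = 19.13 mrem/h
B: 554 × (1.20/1.95)² = 209.8 mrem/h
C: 4.96 × (1.90/4.80)² = 0.7772 mrem/h
Total = 19.13 + 209.8 + 0.7772 = 229.7 mrem/h.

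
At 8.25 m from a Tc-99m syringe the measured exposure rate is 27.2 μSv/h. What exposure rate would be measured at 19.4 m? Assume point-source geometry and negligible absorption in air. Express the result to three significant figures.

Applying the 1/r² law, scaling from 8.25 m to 19.4 m:
27.2 × (8.25/19.4)² = 27.2 × 0.1808 = 4.918 μSv/h.

4.92 μSv/h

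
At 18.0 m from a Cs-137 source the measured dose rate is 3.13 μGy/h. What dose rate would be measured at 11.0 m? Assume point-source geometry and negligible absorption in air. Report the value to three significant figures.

Using I₁d₁² = I₂d₂², scaling from 18.0 m to 11.0 m:
3.13 × (18.0/11.0)² = 3.13 × 2.678 = 8.382 μGy/h.

8.38 μGy/h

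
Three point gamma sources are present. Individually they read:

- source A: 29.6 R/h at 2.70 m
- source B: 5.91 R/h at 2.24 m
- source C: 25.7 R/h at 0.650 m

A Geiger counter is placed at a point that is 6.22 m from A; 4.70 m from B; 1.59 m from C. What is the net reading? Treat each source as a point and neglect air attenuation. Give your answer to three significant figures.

By superposition, sum each source's inverse-square contribution:
A: 29.6 × (2.70/6.22)² = 5.577 R/h
B: 5.91 × (2.24/4.70)² = 1.342 R/h
C: 25.7 × (0.650/1.59)² = 4.295 R/h
Total = 5.577 + 1.342 + 4.295 = 11.21 R/h.

11.2 R/h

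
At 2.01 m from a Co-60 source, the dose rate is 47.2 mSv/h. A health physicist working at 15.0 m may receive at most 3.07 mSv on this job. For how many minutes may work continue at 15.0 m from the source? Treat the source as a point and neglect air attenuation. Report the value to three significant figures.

Applying the 1/r² law, rate at 15.0 m:
47.2 × (2.01/15.0)² = 47.2 × 0.01796 = 0.8477 mSv/h.
Stay time = 3.07 mSv ÷ 0.8477 mSv/h = 3.622 h = 217.3 min.

217 min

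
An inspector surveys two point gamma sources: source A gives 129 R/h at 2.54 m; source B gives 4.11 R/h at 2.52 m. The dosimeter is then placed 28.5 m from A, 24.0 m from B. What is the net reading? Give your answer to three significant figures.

By superposition, sum each source's inverse-square contribution:
A: 129 × (2.54/28.5)² = 1.025 R/h
B: 4.11 × (2.52/24.0)² = 0.04531 R/h
Total = 1.025 + 0.04531 = 1.070 R/h.

1.07 R/h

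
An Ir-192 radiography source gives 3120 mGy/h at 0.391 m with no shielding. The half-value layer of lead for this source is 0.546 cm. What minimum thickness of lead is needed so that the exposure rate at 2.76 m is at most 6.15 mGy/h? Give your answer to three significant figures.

1.83 cm

At 2.76 m, distance alone gives (0.391/2.76)² = 0.02007, so 3120 × 0.02007 = 62.62 mGy/h.
Further attenuation needed: 62.62/6.15 = 10.18.
n = log₂(10.18) = 3.348 half-value layers.
Thickness = 3.348 × 0.546 cm = 1.828 cm.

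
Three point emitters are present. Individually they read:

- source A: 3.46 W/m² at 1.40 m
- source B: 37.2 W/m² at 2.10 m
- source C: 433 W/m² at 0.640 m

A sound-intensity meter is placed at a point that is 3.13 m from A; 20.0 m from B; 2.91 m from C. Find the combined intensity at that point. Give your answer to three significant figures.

22.0 W/m²

By superposition, sum each source's inverse-square contribution:
A: 3.46 × (1.40/3.13)² = 0.6922 W/m²
B: 37.2 × (2.10/20.0)² = 0.4101 W/m²
C: 433 × (0.640/2.91)² = 20.94 W/m²
Total = 0.6922 + 0.4101 + 20.94 = 22.04 W/m².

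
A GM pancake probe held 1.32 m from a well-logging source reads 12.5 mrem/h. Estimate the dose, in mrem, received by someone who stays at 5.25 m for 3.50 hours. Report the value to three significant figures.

Using I₁d₁² = I₂d₂², rate at 5.25 m:
12.5 × (1.32/5.25)² = 12.5 × 0.06322 = 0.7903 mrem/h.
Dose = rate × time = 0.7903 mrem/h × 3.500 h = 2.766 mrem.

2.77 mrem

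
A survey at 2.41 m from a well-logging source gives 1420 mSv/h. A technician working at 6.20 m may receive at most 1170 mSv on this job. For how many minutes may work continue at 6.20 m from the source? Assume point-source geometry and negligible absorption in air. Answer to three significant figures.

Intensity scales as (d₁/d₂)², so rate at 6.20 m:
(2.41/6.20)² = 0.1511, so 1420 × 0.1511 = 214.6 mSv/h.
Stay time = 1170 mSv ÷ 214.6 mSv/h = 5.452 h = 327.1 min.

327 min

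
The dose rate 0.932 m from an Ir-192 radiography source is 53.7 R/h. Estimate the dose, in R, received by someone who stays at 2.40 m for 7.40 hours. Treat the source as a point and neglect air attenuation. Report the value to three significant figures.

59.9 R

Using I₁d₁² = I₂d₂², rate at 2.40 m:
(0.932/2.40)² = 0.1508, so 53.7 × 0.1508 = 8.098 R/h.
Dose = rate × time = 8.098 R/h × 7.400 h = 59.93 R.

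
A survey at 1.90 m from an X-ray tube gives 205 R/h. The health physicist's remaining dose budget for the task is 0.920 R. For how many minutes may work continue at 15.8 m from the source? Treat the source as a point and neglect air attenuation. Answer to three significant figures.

Using I₁d₁² = I₂d₂², rate at 15.8 m:
(1.90/15.8)² = 0.01446, so 205 × 0.01446 = 2.964 R/h.
Stay time = 0.920 R ÷ 2.964 R/h = 0.3104 h = 18.62 min.

18.6 min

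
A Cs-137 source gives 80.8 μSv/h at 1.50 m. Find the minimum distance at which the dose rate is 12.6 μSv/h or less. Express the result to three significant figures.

Applying the 1/r² law, d₂ = d₁·√(I₁/I₂).
I₁/I₂ = 80.8/12.6 = 6.413, so d₂ = 1.50 × √6.413 = 3.799 m.

3.80 m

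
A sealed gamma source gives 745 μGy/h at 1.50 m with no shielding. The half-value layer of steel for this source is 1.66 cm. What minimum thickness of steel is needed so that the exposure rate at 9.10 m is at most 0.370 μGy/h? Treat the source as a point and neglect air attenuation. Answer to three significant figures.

At 9.10 m, distance alone gives (1.50/9.10)² = 0.02717, so 745 × 0.02717 = 20.24 μGy/h.
Further attenuation needed: 20.24/0.370 = 54.70.
n = log₂(54.70) = 5.773 half-value layers.
Thickness = 5.773 × 1.66 cm = 9.583 cm.

9.58 cm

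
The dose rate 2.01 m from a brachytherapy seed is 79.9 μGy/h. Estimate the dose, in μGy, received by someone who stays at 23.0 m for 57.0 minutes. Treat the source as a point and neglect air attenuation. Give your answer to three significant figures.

Using I₁d₁² = I₂d₂², rate at 23.0 m:
79.9 × (2.01/23.0)² = 79.9 × 0.007637 = 0.6102 μGy/h.
Dose = rate × time = 0.6102 μGy/h × 0.9500 h = 0.5797 μGy.

0.580 μGy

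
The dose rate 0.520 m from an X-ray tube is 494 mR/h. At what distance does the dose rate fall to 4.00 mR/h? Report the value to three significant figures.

5.78 m

Since intensity falls as 1/r², d₂ = d₁·√(I₁/I₂).
I₁/I₂ = 494/4.00 = 123.5, so d₂ = 0.520 × √123.5 = 5.779 m.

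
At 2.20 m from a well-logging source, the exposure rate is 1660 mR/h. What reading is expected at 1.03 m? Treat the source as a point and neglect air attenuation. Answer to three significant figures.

Using I₁d₁² = I₂d₂², the rate at 1.03 m is
(2.20/1.03)² = 4.562, so 1660 × 4.562 = 7573 mR/h.

7570 mR/h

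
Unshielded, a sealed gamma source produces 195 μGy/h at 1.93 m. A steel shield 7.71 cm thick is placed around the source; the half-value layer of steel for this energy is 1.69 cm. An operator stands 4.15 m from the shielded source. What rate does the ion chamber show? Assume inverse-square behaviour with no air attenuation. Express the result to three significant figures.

Distance alone: 195 × (1.93/4.15)² = 195 × 0.2163 = 42.18 μGy/h.
Shield: 7.71/1.69 = 4.562 half-value layers → attenuation 2^(−4.562) = 0.04234.
Combined: 42.18 × 0.04234 = 1.786 μGy/h.

1.79 μGy/h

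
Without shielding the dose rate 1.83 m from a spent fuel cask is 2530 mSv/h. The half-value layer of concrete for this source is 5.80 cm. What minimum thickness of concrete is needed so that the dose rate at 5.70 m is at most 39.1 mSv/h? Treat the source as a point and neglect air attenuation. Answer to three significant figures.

15.9 cm

At 5.70 m, distance alone gives (1.83/5.70)² = 0.1031, so 2530 × 0.1031 = 260.8 mSv/h.
Further attenuation needed: 260.8/39.1 = 6.670.
n = log₂(6.670) = 2.738 half-value layers.
Thickness = 2.738 × 5.80 cm = 15.88 cm.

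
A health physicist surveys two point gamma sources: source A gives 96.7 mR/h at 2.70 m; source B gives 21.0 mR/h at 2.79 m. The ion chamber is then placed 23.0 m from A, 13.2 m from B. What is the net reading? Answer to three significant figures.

Each source contributes Iᵢ·(dᵢ/rᵢ)²; contributions add.
A: 96.7 × (2.70/23.0)² = 1.333 mR/h
B: 21.0 × (2.79/13.2)² = 0.9382 mR/h
Total = 1.333 + 0.9382 = 2.271 mR/h.

2.27 mR/h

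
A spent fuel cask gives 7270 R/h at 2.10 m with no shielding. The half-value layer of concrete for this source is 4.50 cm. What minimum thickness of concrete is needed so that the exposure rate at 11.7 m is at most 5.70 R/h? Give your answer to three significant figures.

At 11.7 m, distance alone gives (2.10/11.7)² = 0.03222, so 7270 × 0.03222 = 234.2 R/h.
Further attenuation needed: 234.2/5.70 = 41.09.
n = log₂(41.09) = 5.361 half-value layers.
Thickness = 5.361 × 4.50 cm = 24.12 cm.

24.1 cm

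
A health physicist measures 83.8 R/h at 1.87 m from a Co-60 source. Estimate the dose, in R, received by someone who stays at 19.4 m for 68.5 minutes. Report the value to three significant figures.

0.889 R

Using I₁d₁² = I₂d₂², rate at 19.4 m:
(1.87/19.4)² = 0.009291, so 83.8 × 0.009291 = 0.7786 R/h.
Dose = rate × time = 0.7786 R/h × 1.142 h = 0.8892 R.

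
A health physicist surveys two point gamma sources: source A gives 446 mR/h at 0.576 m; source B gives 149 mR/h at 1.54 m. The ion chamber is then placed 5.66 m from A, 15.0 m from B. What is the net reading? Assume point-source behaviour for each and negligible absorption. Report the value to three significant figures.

6.19 mR/h

By superposition, sum each source's inverse-square contribution:
A: 446 × (0.576/5.66)² = 4.619 mR/h
B: 149 × (1.54/15.0)² = 1.571 mR/h
Total = 4.619 + 1.571 = 6.190 mR/h.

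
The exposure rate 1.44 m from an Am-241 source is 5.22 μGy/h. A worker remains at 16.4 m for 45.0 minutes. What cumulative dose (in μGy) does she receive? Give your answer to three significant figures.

Using I₁d₁² = I₂d₂², rate at 16.4 m:
5.22 × (1.44/16.4)² = 5.22 × 0.007710 = 0.04025 μGy/h.
Dose = rate × time = 0.04025 μGy/h × 0.7500 h = 0.03019 μGy.

0.0302 μGy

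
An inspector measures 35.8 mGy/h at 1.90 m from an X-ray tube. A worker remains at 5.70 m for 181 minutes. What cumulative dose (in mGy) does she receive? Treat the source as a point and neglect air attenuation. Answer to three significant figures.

Since intensity falls as 1/r², rate at 5.70 m:
(1.90/5.70)² = 0.1111, so 35.8 × 0.1111 = 3.977 mGy/h.
Dose = rate × time = 3.977 mGy/h × 3.017 h = 12.00 mGy.

12.0 mGy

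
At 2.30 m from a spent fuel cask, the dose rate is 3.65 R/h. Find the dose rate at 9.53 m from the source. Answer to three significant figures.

0.213 R/h

Applying the 1/r² law, the rate at 9.53 m is
3.65 × (2.30/9.53)² = 3.65 × 0.05825 = 0.2126 R/h.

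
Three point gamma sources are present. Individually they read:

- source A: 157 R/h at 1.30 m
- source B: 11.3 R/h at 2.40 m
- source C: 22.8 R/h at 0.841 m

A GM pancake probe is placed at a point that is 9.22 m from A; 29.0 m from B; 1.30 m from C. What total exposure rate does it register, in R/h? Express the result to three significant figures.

12.7 R/h

By superposition, sum each source's inverse-square contribution:
A: 157 × (1.30/9.22)² = 3.121 R/h
B: 11.3 × (2.40/29.0)² = 0.07739 R/h
C: 22.8 × (0.841/1.30)² = 9.542 R/h
Total = 3.121 + 0.07739 + 9.542 = 12.74 R/h.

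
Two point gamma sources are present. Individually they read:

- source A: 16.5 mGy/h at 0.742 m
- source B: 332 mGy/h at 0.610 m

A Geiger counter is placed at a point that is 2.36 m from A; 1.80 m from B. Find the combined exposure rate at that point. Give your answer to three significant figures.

Each source contributes Iᵢ·(dᵢ/rᵢ)²; contributions add.
A: 16.5 × (0.742/2.36)² = 1.631 mGy/h
B: 332 × (0.610/1.80)² = 38.13 mGy/h
Total = 1.631 + 38.13 = 39.76 mGy/h.

39.8 mGy/h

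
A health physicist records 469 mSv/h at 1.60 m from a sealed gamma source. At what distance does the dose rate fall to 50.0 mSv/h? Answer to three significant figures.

Since intensity falls as 1/r², d₂ = d₁·√(I₁/I₂).
I₁/I₂ = 469/50.0 = 9.380, so d₂ = 1.60 × √9.380 = 4.900 m.

4.90 m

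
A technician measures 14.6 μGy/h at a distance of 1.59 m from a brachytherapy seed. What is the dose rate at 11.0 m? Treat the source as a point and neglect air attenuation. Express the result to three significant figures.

0.305 μGy/h

Applying the 1/r² law, the rate at 11.0 m is
14.6 × (1.59/11.0)² = 14.6 × 0.02089 = 0.3050 μGy/h.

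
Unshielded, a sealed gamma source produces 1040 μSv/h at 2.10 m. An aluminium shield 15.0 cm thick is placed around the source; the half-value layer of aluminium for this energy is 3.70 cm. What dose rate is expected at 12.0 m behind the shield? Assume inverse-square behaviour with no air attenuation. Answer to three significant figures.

Distance alone: 1040 × (2.10/12.0)² = 1040 × 0.03063 = 31.86 μSv/h.
Shield: 15.0/3.70 = 4.054 half-value layers → attenuation 2^(−4.054) = 0.06020.
Combined: 31.86 × 0.06020 = 1.918 μSv/h.

1.92 μSv/h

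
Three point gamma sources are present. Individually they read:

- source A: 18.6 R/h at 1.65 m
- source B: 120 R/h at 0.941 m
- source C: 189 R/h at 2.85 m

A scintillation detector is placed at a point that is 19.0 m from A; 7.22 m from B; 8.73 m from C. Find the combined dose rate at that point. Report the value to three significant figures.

By superposition, sum each source's inverse-square contribution:
A: 18.6 × (1.65/19.0)² = 0.1403 R/h
B: 120 × (0.941/7.22)² = 2.038 R/h
C: 189 × (2.85/8.73)² = 20.14 R/h
Total = 0.1403 + 2.038 + 20.14 = 22.32 R/h.

22.3 R/h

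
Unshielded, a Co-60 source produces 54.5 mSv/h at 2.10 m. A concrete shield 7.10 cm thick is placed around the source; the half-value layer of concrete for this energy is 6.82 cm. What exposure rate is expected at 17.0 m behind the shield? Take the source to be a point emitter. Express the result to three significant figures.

Distance alone: (2.10/17.0)² = 0.01526, so 54.5 × 0.01526 = 0.8317 mSv/h.
Shield: 7.10/6.82 = 1.041 half-value layers → attenuation 2^(−1.041) = 0.4860.
Combined: 0.8317 × 0.4860 = 0.4042 mSv/h.

0.404 mSv/h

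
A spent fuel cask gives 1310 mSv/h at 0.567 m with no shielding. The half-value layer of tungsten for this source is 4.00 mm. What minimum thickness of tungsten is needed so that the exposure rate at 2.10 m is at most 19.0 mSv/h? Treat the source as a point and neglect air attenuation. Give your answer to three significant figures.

At 2.10 m, distance alone gives (0.567/2.10)² = 0.07290, so 1310 × 0.07290 = 95.50 mSv/h.
Further attenuation needed: 95.50/19.0 = 5.026.
n = log₂(5.026) = 2.329 half-value layers.
Thickness = 2.329 × 4.00 mm = 9.316 mm.

9.32 mm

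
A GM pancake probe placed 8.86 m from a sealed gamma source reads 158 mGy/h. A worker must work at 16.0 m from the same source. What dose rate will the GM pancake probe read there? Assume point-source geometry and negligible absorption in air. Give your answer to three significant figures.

Using I₁d₁² = I₂d₂², scaling from 8.86 m to 16.0 m:
(8.86/16.0)² = 0.3066, so 158 × 0.3066 = 48.44 mGy/h.

48.4 mGy/h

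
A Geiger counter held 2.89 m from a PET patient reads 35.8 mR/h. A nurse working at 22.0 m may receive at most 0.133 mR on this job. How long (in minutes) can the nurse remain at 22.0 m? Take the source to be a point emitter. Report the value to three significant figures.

By the inverse-square law, rate at 22.0 m:
35.8 × (2.89/22.0)² = 35.8 × 0.01726 = 0.6179 mR/h.
Stay time = 0.133 mR ÷ 0.6179 mR/h = 0.2152 h = 12.91 min.

12.9 min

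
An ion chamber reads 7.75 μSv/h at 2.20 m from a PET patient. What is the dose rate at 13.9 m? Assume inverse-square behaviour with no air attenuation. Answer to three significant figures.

Intensity scales as (d₁/d₂)², so the rate at 13.9 m is
(2.20/13.9)² = 0.02505, so 7.75 × 0.02505 = 0.1941 μSv/h.

0.194 μSv/h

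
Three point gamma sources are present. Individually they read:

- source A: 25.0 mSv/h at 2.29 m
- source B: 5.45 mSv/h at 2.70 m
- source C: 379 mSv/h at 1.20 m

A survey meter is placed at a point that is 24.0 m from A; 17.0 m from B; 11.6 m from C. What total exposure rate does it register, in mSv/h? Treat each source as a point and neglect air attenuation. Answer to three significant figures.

4.42 mSv/h

Each source contributes Iᵢ·(dᵢ/rᵢ)²; contributions add.
A: 25.0 × (2.29/24.0)² = 0.2276 mSv/h
B: 5.45 × (2.70/17.0)² = 0.1375 mSv/h
C: 379 × (1.20/11.6)² = 4.056 mSv/h
Total = 0.2276 + 0.1375 + 4.056 = 4.421 mSv/h.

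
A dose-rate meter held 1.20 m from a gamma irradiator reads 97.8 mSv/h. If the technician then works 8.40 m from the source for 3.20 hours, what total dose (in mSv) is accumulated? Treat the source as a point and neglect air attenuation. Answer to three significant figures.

6.39 mSv

Intensity scales as (d₁/d₂)², so rate at 8.40 m:
(1.20/8.40)² = 0.02041, so 97.8 × 0.02041 = 1.996 mSv/h.
Dose = rate × time = 1.996 mSv/h × 3.200 h = 6.387 mSv.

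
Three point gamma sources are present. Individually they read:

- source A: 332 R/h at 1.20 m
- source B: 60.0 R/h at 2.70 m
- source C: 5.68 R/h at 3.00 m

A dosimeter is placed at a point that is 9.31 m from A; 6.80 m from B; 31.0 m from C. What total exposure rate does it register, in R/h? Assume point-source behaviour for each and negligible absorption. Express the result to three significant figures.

15.0 R/h

Each source contributes Iᵢ·(dᵢ/rᵢ)²; contributions add.
A: 332 × (1.20/9.31)² = 5.516 R/h
B: 60.0 × (2.70/6.80)² = 9.459 R/h
C: 5.68 × (3.00/31.0)² = 0.05319 R/h
Total = 5.516 + 9.459 + 0.05319 = 15.03 R/h.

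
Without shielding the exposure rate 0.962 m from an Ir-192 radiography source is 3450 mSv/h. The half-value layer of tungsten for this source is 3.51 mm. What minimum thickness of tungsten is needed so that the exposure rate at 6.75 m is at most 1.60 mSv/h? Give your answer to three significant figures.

At 6.75 m, distance alone gives 3450 × (0.962/6.75)² = 3450 × 0.02031 = 70.07 mSv/h.
Further attenuation needed: 70.07/1.60 = 43.79.
n = log₂(43.79) = 5.453 half-value layers.
Thickness = 5.453 × 3.51 mm = 19.14 mm.

19.1 mm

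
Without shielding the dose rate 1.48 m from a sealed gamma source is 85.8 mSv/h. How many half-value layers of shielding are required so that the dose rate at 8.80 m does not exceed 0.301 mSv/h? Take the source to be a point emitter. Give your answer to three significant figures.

At 8.80 m, distance alone gives 85.8 × (1.48/8.80)² = 85.8 × 0.02829 = 2.427 mSv/h.
Further attenuation needed: 2.427/0.301 = 8.063.
n = log₂(8.063) = 3.011 half-value layers.

3.01 half-value layers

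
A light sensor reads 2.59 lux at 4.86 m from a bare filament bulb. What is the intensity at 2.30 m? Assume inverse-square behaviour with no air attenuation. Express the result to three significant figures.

11.6 lux

Intensity scales as (d₁/d₂)², so the rate at 2.30 m is
(4.86/2.30)² = 4.465, so 2.59 × 4.465 = 11.56 lux.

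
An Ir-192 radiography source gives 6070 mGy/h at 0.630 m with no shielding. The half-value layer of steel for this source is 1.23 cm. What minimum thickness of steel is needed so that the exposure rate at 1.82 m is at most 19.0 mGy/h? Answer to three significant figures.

At 1.82 m, distance alone gives 6070 × (0.630/1.82)² = 6070 × 0.1198 = 727.2 mGy/h.
Further attenuation needed: 727.2/19.0 = 38.27.
n = log₂(38.27) = 5.258 half-value layers.
Thickness = 5.258 × 1.23 cm = 6.467 cm.

6.47 cm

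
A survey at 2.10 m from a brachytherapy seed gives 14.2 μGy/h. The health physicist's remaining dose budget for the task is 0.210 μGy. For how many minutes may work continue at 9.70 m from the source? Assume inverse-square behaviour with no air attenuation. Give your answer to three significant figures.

Since intensity falls as 1/r², rate at 9.70 m:
14.2 × (2.10/9.70)² = 14.2 × 0.04687 = 0.6656 μGy/h.
Stay time = 0.210 μGy ÷ 0.6656 μGy/h = 0.3155 h = 18.93 min.

18.9 min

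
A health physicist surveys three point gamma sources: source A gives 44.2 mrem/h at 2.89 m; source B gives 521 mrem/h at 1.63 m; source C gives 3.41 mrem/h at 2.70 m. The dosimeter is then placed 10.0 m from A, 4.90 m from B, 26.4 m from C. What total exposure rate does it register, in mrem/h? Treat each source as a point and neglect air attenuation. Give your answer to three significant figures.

Each source contributes Iᵢ·(dᵢ/rᵢ)²; contributions add.
A: 44.2 × (2.89/10.0)² = 3.692 mrem/h
B: 521 × (1.63/4.90)² = 57.65 mrem/h
C: 3.41 × (2.70/26.4)² = 0.03567 mrem/h
Total = 3.692 + 57.65 + 0.03567 = 61.38 mrem/h.

61.4 mrem/h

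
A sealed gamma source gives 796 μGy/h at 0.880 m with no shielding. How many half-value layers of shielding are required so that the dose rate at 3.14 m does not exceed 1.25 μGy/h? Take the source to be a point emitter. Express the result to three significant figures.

At 3.14 m, distance alone gives 796 × (0.880/3.14)² = 796 × 0.07854 = 62.52 μGy/h.
Further attenuation needed: 62.52/1.25 = 50.02.
n = log₂(50.02) = 5.644 half-value layers.

5.64 half-value layers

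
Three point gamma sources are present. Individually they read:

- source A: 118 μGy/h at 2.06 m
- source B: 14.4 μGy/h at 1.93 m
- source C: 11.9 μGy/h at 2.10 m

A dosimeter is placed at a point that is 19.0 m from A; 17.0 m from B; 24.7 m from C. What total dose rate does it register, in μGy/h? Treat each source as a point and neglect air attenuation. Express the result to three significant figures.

Each source contributes Iᵢ·(dᵢ/rᵢ)²; contributions add.
A: 118 × (2.06/19.0)² = 1.387 μGy/h
B: 14.4 × (1.93/17.0)² = 0.1856 μGy/h
C: 11.9 × (2.10/24.7)² = 0.08602 μGy/h
Total = 1.387 + 0.1856 + 0.08602 = 1.659 μGy/h.

1.66 μGy/h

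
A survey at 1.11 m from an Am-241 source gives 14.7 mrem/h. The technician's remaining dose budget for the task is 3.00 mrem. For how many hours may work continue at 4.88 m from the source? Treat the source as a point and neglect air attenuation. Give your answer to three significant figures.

3.94 h

Using I₁d₁² = I₂d₂², rate at 4.88 m:
(1.11/4.88)² = 0.05174, so 14.7 × 0.05174 = 0.7606 mrem/h.
Stay time = 3.00 mrem ÷ 0.7606 mrem/h = 3.944 h.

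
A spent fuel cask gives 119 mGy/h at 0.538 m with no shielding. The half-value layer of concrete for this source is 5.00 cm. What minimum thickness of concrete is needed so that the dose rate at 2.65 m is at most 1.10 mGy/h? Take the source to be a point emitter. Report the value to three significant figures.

At 2.65 m, distance alone gives (0.538/2.65)² = 0.04122, so 119 × 0.04122 = 4.905 mGy/h.
Further attenuation needed: 4.905/1.10 = 4.459.
n = log₂(4.459) = 2.157 half-value layers.
Thickness = 2.157 × 5.00 cm = 10.79 cm.

10.8 cm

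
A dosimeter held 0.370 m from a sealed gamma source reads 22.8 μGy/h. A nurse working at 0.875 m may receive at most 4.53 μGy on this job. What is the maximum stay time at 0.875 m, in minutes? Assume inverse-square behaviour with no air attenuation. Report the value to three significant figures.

66.7 min

Intensity scales as (d₁/d₂)², so rate at 0.875 m:
(0.370/0.875)² = 0.1788, so 22.8 × 0.1788 = 4.077 μGy/h.
Stay time = 4.53 μGy ÷ 4.077 μGy/h = 1.111 h = 66.66 min.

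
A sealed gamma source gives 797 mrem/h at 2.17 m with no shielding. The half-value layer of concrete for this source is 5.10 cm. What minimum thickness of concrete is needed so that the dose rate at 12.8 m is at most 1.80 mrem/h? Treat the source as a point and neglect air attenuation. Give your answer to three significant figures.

18.7 cm

At 12.8 m, distance alone gives (2.17/12.8)² = 0.02874, so 797 × 0.02874 = 22.91 mrem/h.
Further attenuation needed: 22.91/1.80 = 12.73.
n = log₂(12.73) = 3.670 half-value layers.
Thickness = 3.670 × 5.10 cm = 18.72 cm.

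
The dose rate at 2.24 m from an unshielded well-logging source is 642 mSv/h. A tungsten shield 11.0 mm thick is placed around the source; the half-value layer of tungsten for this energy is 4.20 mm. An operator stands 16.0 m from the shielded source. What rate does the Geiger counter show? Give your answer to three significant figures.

2.05 mSv/h

Distance alone: 642 × (2.24/16.0)² = 642 × 0.01960 = 12.58 mSv/h.
Shield: 11.0/4.20 = 2.619 half-value layers → attenuation 2^(−2.619) = 0.1628.
Combined: 12.58 × 0.1628 = 2.048 mSv/h.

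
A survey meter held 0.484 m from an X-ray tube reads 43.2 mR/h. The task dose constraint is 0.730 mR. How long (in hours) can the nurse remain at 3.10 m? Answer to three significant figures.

0.693 h

Since intensity falls as 1/r², rate at 3.10 m:
43.2 × (0.484/3.10)² = 43.2 × 0.02438 = 1.053 mR/h.
Stay time = 0.730 mR ÷ 1.053 mR/h = 0.6933 h.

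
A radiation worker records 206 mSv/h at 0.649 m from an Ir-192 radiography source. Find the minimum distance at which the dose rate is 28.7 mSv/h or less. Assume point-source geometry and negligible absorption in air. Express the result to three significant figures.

1.74 m

By the inverse-square law, d₂ = d₁·√(I₁/I₂).
I₁/I₂ = 206/28.7 = 7.178, so d₂ = 0.649 × √7.178 = 1.739 m.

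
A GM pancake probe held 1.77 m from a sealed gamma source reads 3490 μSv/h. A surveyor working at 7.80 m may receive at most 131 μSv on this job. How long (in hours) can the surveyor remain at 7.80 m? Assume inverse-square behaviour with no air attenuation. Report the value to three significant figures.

0.729 h

By the inverse-square law, rate at 7.80 m:
3490 × (1.77/7.80)² = 3490 × 0.05149 = 179.7 μSv/h.
Stay time = 131 μSv ÷ 179.7 μSv/h = 0.7290 h.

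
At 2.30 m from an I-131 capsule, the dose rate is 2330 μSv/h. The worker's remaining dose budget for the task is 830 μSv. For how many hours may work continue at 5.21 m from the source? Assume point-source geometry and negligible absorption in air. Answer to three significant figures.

Using I₁d₁² = I₂d₂², rate at 5.21 m:
(2.30/5.21)² = 0.1949, so 2330 × 0.1949 = 454.1 μSv/h.
Stay time = 830 μSv ÷ 454.1 μSv/h = 1.828 h.

1.83 h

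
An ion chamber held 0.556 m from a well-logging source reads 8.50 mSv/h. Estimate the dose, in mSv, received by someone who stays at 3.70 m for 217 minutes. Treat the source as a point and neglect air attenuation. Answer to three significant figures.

Using I₁d₁² = I₂d₂², rate at 3.70 m:
(0.556/3.70)² = 0.02258, so 8.50 × 0.02258 = 0.1919 mSv/h.
Dose = rate × time = 0.1919 mSv/h × 3.617 h = 0.6941 mSv.

0.694 mSv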